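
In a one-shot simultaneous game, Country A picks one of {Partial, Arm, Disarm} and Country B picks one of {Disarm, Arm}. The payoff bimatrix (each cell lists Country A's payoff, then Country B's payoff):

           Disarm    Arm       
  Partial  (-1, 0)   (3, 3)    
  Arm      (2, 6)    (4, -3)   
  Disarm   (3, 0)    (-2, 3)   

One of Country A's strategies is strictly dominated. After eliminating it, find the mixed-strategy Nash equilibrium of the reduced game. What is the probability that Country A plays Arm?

Country A's strategy Partial is strictly dominated by Arm: 2 > -1 and 4 > 3. Eliminate Partial.
For Country B to be willing to mix, Country B must be indifferent between Disarm and Arm, which pins down Country A's mix.
  Country B's payoff from Disarm: p·6 + (1−p)·0 = 6p
  Country B's payoff from Arm: p·(-3) + (1−p)·3 = -6p + 3
  6p = -6p + 3  ⇒  12p = 3  ⇒  p = 1/4.

p = 1/4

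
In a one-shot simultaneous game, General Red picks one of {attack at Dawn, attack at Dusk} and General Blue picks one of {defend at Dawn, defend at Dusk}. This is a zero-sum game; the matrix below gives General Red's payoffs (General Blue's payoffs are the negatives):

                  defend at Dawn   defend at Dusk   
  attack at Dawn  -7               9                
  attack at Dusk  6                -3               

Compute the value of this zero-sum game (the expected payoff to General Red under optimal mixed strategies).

General Red's indifference between attack at Dawn and attack at Dusk determines General Blue's mixing probability q:
  General Red's payoff to attack at Dawn: q·(-7) + (1−q)·9 = -16q + 9
  General Red's payoff to attack at Dusk: q·6 + (1−q)·(-3) = 9q - 3
  -16q + 9 = 9q - 3  ⇒  -25q = -12  ⇒  q = 12/25.
The value is General Red's expected payoff against this mix (using attack at Dawn): (12/25)·(-7) + (13/25)·9 = 33/25.

v = 33/25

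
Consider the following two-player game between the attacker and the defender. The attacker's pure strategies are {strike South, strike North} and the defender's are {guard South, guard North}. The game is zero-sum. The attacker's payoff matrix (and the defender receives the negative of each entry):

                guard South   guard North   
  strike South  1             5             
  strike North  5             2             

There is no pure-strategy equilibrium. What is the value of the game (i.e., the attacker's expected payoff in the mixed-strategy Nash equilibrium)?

v = 23/7

In a mixed equilibrium the attacker is indifferent between strike South and strike North; this condition fixes q.
  the attacker's expected payoff from strike South: q·1 + (1−q)·5 = -4q + 5
  the attacker's expected payoff from strike North: q·5 + (1−q)·2 = 3q + 2
  -4q + 5 = 3q + 2  ⇒  -7q = -3  ⇒  q = 3/7.
The value is the attacker's expected payoff against this mix (using strike South): (3/7)·1 + (4/7)·5 = 23/7.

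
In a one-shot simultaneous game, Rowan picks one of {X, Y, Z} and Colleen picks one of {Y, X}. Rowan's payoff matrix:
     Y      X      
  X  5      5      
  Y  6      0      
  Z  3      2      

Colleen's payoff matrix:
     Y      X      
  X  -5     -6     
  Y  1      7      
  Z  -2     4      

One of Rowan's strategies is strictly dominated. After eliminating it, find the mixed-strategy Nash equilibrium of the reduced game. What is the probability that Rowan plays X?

p = 6/7

Rowan's strategy Z is strictly dominated by X: 5 > 3 and 5 > 2. Eliminate Z.
Set Colleen's expected payoff from Y equal to that from X:
  Colleen's payoff to Y: p·(-5) + (1−p)·1 = -6p + 1
  Colleen's payoff to X: p·(-6) + (1−p)·7 = -13p + 7
  -6p + 1 = -13p + 7  ⇒  7p = 6  ⇒  p = 6/7.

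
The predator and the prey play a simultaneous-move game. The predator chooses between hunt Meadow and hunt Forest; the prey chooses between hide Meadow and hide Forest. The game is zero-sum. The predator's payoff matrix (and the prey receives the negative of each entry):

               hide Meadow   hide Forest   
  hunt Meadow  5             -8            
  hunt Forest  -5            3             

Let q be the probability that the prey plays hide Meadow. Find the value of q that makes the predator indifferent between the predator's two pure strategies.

q = 11/21

In a mixed equilibrium the predator is indifferent between hunt Meadow and hunt Forest; this condition fixes q.
  the predator's payoff from hunt Meadow: q·5 + (1−q)·(-8) = 13q - 8
  the predator's payoff from hunt Forest: q·(-5) + (1−q)·3 = -8q + 3
  13q - 8 = -8q + 3  ⇒  21q = 11  ⇒  q = 11/21.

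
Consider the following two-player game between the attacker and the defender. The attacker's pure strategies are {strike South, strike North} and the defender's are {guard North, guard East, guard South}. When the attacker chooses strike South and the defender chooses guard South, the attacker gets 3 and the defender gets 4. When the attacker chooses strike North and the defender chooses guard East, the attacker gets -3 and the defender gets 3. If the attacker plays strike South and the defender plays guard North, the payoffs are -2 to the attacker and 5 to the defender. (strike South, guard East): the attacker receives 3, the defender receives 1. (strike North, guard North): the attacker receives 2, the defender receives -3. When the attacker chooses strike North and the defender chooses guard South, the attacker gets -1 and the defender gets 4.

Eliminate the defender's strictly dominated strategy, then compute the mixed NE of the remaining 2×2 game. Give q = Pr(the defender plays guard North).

q = 1/2

The defender's strategy guard East is strictly dominated by guard South: 4 > 1 and 4 > 3. Eliminate guard East.
For the attacker to be willing to mix, the attacker must be indifferent between strike South and strike North, which pins down the defender's mix.
  the attacker's payoff to strike South: q·(-2) + (1−q)·3 = -5q + 3
  the attacker's payoff to strike North: q·2 + (1−q)·(-1) = 3q - 1
  -5q + 3 = 3q - 1  ⇒  -8q = -4  ⇒  q = 1/2.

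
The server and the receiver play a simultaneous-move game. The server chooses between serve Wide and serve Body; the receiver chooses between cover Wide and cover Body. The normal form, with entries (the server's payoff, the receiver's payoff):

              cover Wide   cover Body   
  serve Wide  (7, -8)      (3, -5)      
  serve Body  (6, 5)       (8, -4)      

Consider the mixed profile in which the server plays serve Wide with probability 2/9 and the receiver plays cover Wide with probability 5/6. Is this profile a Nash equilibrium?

Given the server's mix p = 2/9, the receiver's payoff from cover Wide is 19/9 but from cover Body is -38/9. The receiver strictly prefers cover Wide, so the receiver would not mix.
So the proposed profile is not a Nash equilibrium.

No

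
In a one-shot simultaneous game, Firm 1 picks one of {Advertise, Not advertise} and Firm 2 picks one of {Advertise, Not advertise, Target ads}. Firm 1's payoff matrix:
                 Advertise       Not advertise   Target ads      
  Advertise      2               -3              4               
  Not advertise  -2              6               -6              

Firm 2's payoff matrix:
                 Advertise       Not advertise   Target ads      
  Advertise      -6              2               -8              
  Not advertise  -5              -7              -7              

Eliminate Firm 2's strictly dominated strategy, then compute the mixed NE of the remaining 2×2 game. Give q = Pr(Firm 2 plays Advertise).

q = 9/13

Firm 2's strategy Target ads is strictly dominated by Advertise: -6 > -8 and -5 > -7. Eliminate Target ads.
Firm 2's mix must leave Firm 1 indifferent between Advertise and Not advertise.
  Firm 1's payoff to Advertise: q·2 + (1−q)·(-3) = 5q - 3
  Firm 1's payoff to Not advertise: q·(-2) + (1−q)·6 = -8q + 6
  5q - 3 = -8q + 6  ⇒  13q = 9  ⇒  q = 9/13.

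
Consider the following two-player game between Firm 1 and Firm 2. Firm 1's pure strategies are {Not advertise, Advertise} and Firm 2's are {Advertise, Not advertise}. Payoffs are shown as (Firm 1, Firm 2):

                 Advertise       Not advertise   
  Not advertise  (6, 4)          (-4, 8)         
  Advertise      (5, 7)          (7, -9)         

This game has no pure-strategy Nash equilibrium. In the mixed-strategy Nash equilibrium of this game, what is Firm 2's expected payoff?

For Firm 2 to be willing to mix, Firm 2 must be indifferent between Advertise and Not advertise, which pins down Firm 1's mix.
  Firm 2's payoff to Advertise: p·4 + (1−p)·7 = -3p + 7
  Firm 2's payoff to Not advertise: p·8 + (1−p)·(-9) = 17p - 9
  -3p + 7 = 17p - 9  ⇒  -20p = -16  ⇒  p = 4/5.
At equilibrium Firm 2 is indifferent across columns, so Firm 2's payoff equals the payoff from Advertise: (4/5)·4 + (1/5)·7 = 23/5.

23/5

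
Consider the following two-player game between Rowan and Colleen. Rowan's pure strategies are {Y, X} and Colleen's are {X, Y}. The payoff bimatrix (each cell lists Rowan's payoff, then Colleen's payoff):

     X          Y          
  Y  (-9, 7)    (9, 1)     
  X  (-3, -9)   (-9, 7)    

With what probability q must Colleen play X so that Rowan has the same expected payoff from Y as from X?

In a mixed equilibrium Rowan is indifferent between Y and X; this condition fixes q.
  Rowan's payoff to Y: q·(-9) + (1−q)·9 = -18q + 9
  Rowan's payoff to X: q·(-3) + (1−q)·(-9) = 6q - 9
  -18q + 9 = 6q - 9  ⇒  -24q = -18  ⇒  q = 3/4.

q = 3/4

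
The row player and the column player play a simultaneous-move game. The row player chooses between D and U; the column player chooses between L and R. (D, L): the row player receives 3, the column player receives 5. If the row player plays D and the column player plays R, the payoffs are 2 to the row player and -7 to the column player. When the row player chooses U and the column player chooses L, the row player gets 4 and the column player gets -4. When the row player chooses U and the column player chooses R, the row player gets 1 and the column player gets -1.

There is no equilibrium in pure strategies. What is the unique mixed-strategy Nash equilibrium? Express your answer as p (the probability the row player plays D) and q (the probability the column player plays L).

p = 1/5, q = 1/2

For the column player to be willing to mix, the column player must be indifferent between L and R, which pins down the row player's mix.
  the column player's expected payoff from L: p·5 + (1−p)·(-4) = 9p - 4
  the column player's expected payoff from R: p·(-7) + (1−p)·(-1) = -6p - 1
  9p - 4 = -6p - 1  ⇒  15p = 3  ⇒  p = 1/5.
For the row player to be willing to mix, the row player must be indifferent between D and U, which pins down the column player's mix.
  the row player's payoff to D: q·3 + (1−q)·2 = q + 2
  the row player's payoff to U: q·4 + (1−q)·1 = 3q + 1
  q + 2 = 3q + 1  ⇒  -2q = -1  ⇒  q = 1/2.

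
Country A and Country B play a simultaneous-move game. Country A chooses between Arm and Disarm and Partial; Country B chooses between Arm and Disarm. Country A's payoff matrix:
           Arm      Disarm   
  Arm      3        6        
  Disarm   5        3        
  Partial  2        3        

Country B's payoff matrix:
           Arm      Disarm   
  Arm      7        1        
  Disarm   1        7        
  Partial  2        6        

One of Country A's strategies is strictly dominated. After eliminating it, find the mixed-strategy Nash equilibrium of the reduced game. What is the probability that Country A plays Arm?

p = 1/2

Country A's strategy Partial is strictly dominated by Arm: 3 > 2 and 6 > 3. Eliminate Partial.
In a mixed equilibrium Country B is indifferent between Arm and Disarm; this condition fixes p.
  Country B's expected payoff from Arm: p·7 + (1−p)·1 = 6p + 1
  Country B's expected payoff from Disarm: p·1 + (1−p)·7 = -6p + 7
  6p + 1 = -6p + 7  ⇒  12p = 6  ⇒  p = 1/2.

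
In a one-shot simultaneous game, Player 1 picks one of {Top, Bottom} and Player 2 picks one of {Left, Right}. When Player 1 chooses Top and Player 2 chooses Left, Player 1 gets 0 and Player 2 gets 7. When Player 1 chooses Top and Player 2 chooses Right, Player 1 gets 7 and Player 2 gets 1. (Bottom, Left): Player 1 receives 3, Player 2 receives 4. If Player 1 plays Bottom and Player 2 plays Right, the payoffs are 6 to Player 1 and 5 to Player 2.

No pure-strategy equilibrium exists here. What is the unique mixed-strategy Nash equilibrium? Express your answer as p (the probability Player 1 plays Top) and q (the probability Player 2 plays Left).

p = 1/7, q = 1/4

Set Player 2's expected payoff from Left equal to that from Right:
  Player 2's expected payoff from Left: p·7 + (1−p)·4 = 3p + 4
  Player 2's expected payoff from Right: p·1 + (1−p)·5 = -4p + 5
  3p + 4 = -4p + 5  ⇒  7p = 1  ⇒  p = 1/7.
In a mixed equilibrium Player 1 is indifferent between Top and Bottom; this condition fixes q.
  Player 1's payoff to Top: q·0 + (1−q)·7 = -7q + 7
  Player 1's payoff to Bottom: q·3 + (1−q)·6 = -3q + 6
  -7q + 7 = -3q + 6  ⇒  -4q = -1  ⇒  q = 1/4.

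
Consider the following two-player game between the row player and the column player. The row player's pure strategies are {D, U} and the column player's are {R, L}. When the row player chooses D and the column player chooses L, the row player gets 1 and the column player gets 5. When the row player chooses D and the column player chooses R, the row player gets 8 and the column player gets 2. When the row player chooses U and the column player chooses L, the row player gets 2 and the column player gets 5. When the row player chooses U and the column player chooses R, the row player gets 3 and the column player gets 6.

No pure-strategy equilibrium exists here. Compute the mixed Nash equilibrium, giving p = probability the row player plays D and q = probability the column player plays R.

For the column player to be willing to mix, the column player must be indifferent between R and L, which pins down the row player's mix.
  the column player's payoff from R: p·2 + (1−p)·6 = -4p + 6
  the column player's payoff from L: p·5 + (1−p)·5 = 5
  -4p + 6 = 5  ⇒  -4p = -1  ⇒  p = 1/4.
Set the row player's expected payoff from D equal to that from U:
  the row player's expected payoff from D: q·8 + (1−q)·1 = 7q + 1
  the row player's expected payoff from U: q·3 + (1−q)·2 = q + 2
  7q + 1 = q + 2  ⇒  6q = 1  ⇒  q = 1/6.

p = 1/4, q = 1/6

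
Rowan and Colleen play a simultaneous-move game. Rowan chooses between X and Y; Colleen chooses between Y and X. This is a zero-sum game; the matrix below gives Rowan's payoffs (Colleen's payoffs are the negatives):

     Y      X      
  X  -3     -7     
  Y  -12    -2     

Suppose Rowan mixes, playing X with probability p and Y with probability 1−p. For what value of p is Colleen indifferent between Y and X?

In a mixed equilibrium Colleen is indifferent between Y and X; this condition fixes p.
  Colleen's payoff from Y: p·3 + (1−p)·12 = -9p + 12
  Colleen's payoff from X: p·7 + (1−p)·2 = 5p + 2
  -9p + 12 = 5p + 2  ⇒  -14p = -10  ⇒  p = 5/7.

p = 5/7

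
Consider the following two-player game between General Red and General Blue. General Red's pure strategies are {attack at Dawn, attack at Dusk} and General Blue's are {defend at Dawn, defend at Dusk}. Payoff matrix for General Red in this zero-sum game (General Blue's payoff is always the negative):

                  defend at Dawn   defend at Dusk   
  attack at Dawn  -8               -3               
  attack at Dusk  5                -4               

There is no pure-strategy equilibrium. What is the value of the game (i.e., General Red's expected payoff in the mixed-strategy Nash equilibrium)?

v = -47/14

Set General Red's expected payoff from attack at Dawn equal to that from attack at Dusk:
  General Red's payoff to attack at Dawn: q·(-8) + (1−q)·(-3) = -5q - 3
  General Red's payoff to attack at Dusk: q·5 + (1−q)·(-4) = 9q - 4
  -5q - 3 = 9q - 4  ⇒  -14q = -1  ⇒  q = 1/14.
The value is General Red's expected payoff against this mix (using attack at Dawn): (1/14)·(-8) + (13/14)·(-3) = -47/14.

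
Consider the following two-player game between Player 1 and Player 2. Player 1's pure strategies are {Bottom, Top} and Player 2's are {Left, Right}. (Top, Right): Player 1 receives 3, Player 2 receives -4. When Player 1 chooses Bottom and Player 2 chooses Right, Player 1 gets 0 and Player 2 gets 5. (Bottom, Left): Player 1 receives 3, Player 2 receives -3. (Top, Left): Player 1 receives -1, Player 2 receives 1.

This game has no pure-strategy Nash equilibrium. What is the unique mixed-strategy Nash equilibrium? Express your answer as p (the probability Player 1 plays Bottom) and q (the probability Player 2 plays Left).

p = 5/13, q = 3/7

Player 1's mix must leave Player 2 indifferent between Left and Right.
  Player 2's payoff to Left: p·(-3) + (1−p)·1 = -4p + 1
  Player 2's payoff to Right: p·5 + (1−p)·(-4) = 9p - 4
  -4p + 1 = 9p - 4  ⇒  -13p = -5  ⇒  p = 5/13.
Player 1's indifference between Bottom and Top determines Player 2's mixing probability q:
  Player 1's expected payoff from Bottom: q·3 + (1−q)·0 = 3q
  Player 1's expected payoff from Top: q·(-1) + (1−q)·3 = -4q + 3
  3q = -4q + 3  ⇒  7q = 3  ⇒  q = 3/7.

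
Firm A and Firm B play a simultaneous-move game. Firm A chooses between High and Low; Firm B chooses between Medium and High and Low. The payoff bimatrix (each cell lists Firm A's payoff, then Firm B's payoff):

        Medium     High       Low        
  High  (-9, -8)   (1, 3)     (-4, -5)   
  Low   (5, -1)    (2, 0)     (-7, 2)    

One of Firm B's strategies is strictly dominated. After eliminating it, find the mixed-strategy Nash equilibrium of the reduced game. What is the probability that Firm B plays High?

q = 3/4

Firm B's strategy Medium is strictly dominated by Low: -5 > -8 and 2 > -1. Eliminate Medium.
Firm B's mix must leave Firm A indifferent between High and Low.
  Firm A's expected payoff from High: q·1 + (1−q)·(-4) = 5q - 4
  Firm A's expected payoff from Low: q·2 + (1−q)·(-7) = 9q - 7
  5q - 4 = 9q - 7  ⇒  -4q = -3  ⇒  q = 3/4.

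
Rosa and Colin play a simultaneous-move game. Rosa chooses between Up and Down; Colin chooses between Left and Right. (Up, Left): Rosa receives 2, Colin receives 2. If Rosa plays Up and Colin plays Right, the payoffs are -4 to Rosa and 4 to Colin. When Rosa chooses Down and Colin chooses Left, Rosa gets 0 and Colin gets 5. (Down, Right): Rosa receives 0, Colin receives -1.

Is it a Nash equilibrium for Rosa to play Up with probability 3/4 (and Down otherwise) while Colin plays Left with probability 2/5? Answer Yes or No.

No

Given Colin's mix q = 2/5, Rosa's payoff from Up is -8/5 but from Down is 0. Rosa strictly prefers Down, so Rosa would not mix.
So the proposed profile is not a Nash equilibrium.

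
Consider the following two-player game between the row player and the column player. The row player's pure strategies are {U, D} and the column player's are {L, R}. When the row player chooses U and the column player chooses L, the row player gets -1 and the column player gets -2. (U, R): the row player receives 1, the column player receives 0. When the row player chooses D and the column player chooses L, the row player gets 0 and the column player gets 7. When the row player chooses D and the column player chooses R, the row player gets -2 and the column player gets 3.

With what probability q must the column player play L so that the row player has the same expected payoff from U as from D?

q = 3/4

For the row player to be willing to mix, the row player must be indifferent between U and D, which pins down the column player's mix.
  the row player's payoff from U: q·(-1) + (1−q)·1 = -2q + 1
  the row player's payoff from D: q·0 + (1−q)·(-2) = 2q - 2
  -2q + 1 = 2q - 2  ⇒  -4q = -3  ⇒  q = 3/4.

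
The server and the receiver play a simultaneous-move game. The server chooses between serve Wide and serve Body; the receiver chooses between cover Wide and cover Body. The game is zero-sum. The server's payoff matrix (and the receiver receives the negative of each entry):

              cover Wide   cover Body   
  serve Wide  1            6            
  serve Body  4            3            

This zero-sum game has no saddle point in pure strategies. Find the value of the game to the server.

v = 7/2

The server's indifference between serve Wide and serve Body determines the receiver's mixing probability q:
  the server's payoff from serve Wide: q·1 + (1−q)·6 = -5q + 6
  the server's payoff from serve Body: q·4 + (1−q)·3 = q + 3
  -5q + 6 = q + 3  ⇒  -6q = -3  ⇒  q = 1/2.
The value is the server's expected payoff against this mix (using serve Wide): (1/2)·1 + (1/2)·6 = 7/2.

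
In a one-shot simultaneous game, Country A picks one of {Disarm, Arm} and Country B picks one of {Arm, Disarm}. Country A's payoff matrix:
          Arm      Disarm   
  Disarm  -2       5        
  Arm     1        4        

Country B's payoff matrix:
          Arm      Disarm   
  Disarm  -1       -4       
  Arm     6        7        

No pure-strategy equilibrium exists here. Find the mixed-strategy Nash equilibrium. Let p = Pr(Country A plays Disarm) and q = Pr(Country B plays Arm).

For Country B to be willing to mix, Country B must be indifferent between Arm and Disarm, which pins down Country A's mix.
  Country B's expected payoff from Arm: p·(-1) + (1−p)·6 = -7p + 6
  Country B's expected payoff from Disarm: p·(-4) + (1−p)·7 = -11p + 7
  -7p + 6 = -11p + 7  ⇒  4p = 1  ⇒  p = 1/4.
In a mixed equilibrium Country A is indifferent between Disarm and Arm; this condition fixes q.
  Country A's payoff from Disarm: q·(-2) + (1−q)·5 = -7q + 5
  Country A's payoff from Arm: q·1 + (1−q)·4 = -3q + 4
  -7q + 5 = -3q + 4  ⇒  -4q = -1  ⇒  q = 1/4.

p = 1/4, q = 1/4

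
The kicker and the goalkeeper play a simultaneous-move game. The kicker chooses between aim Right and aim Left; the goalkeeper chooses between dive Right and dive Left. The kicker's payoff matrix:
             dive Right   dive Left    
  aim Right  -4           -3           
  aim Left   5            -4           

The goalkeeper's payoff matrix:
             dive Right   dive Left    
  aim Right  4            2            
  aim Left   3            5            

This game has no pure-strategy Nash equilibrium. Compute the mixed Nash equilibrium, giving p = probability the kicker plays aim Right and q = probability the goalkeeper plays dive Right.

Set the goalkeeper's expected payoff from dive Right equal to that from dive Left:
  the goalkeeper's payoff to dive Right: p·4 + (1−p)·3 = p + 3
  the goalkeeper's payoff to dive Left: p·2 + (1−p)·5 = -3p + 5
  p + 3 = -3p + 5  ⇒  4p = 2  ⇒  p = 1/2.
For the kicker to be willing to mix, the kicker must be indifferent between aim Right and aim Left, which pins down the goalkeeper's mix.
  the kicker's payoff from aim Right: q·(-4) + (1−q)·(-3) = -q - 3
  the kicker's payoff from aim Left: q·5 + (1−q)·(-4) = 9q - 4
  -q - 3 = 9q - 4  ⇒  -10q = -1  ⇒  q = 1/10.

p = 1/2, q = 1/10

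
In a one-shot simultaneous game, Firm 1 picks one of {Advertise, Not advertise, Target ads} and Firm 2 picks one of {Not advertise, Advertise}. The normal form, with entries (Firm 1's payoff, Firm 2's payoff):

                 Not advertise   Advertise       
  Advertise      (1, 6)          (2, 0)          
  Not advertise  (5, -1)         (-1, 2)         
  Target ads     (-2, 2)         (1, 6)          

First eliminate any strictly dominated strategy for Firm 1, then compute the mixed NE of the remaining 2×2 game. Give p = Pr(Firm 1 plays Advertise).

p = 1/3

Firm 1's strategy Target ads is strictly dominated by Advertise: 1 > -2 and 2 > 1. Eliminate Target ads.
In a mixed equilibrium Firm 2 is indifferent between Not advertise and Advertise; this condition fixes p.
  Firm 2's payoff from Not advertise: p·6 + (1−p)·(-1) = 7p - 1
  Firm 2's payoff from Advertise: p·0 + (1−p)·2 = -2p + 2
  7p - 1 = -2p + 2  ⇒  9p = 3  ⇒  p = 1/3.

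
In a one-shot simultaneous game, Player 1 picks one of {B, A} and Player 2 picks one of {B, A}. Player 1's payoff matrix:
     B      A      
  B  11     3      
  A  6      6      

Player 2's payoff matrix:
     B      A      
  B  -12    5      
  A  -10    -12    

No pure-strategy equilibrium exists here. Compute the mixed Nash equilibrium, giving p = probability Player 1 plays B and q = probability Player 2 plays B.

p = 2/19, q = 3/8

For Player 2 to be willing to mix, Player 2 must be indifferent between B and A, which pins down Player 1's mix.
  Player 2's payoff from B: p·(-12) + (1−p)·(-10) = -2p - 10
  Player 2's payoff from A: p·5 + (1−p)·(-12) = 17p - 12
  -2p - 10 = 17p - 12  ⇒  -19p = -2  ⇒  p = 2/19.
Player 2's mix must leave Player 1 indifferent between B and A.
  Player 1's expected payoff from B: q·11 + (1−q)·3 = 8q + 3
  Player 1's expected payoff from A: q·6 + (1−q)·6 = 6
  8q + 3 = 6  ⇒  8q = 3  ⇒  q = 3/8.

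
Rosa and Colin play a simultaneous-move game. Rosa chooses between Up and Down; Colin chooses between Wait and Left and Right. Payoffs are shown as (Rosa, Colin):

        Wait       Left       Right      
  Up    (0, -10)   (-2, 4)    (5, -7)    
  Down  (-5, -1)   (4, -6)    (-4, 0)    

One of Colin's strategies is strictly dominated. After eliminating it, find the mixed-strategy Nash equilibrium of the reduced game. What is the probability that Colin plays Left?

Colin's strategy Wait is strictly dominated by Right: -7 > -10 and 0 > -1. Eliminate Wait.
In a mixed equilibrium Rosa is indifferent between Up and Down; this condition fixes q.
  Rosa's expected payoff from Up: q·(-2) + (1−q)·5 = -7q + 5
  Rosa's expected payoff from Down: q·4 + (1−q)·(-4) = 8q - 4
  -7q + 5 = 8q - 4  ⇒  -15q = -9  ⇒  q = 3/5.

q = 3/5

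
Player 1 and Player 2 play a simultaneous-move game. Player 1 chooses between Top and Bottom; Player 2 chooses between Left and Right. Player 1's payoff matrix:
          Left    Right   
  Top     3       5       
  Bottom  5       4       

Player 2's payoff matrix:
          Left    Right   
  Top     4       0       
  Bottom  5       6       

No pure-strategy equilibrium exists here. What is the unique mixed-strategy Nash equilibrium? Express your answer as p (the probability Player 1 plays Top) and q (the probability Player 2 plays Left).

p = 1/5, q = 1/3

For Player 2 to be willing to mix, Player 2 must be indifferent between Left and Right, which pins down Player 1's mix.
  Player 2's payoff to Left: p·4 + (1−p)·5 = -p + 5
  Player 2's payoff to Right: p·0 + (1−p)·6 = -6p + 6
  -p + 5 = -6p + 6  ⇒  5p = 1  ⇒  p = 1/5.
Set Player 1's expected payoff from Top equal to that from Bottom:
  Player 1's expected payoff from Top: q·3 + (1−q)·5 = -2q + 5
  Player 1's expected payoff from Bottom: q·5 + (1−q)·4 = q + 4
  -2q + 5 = q + 4  ⇒  -3q = -1  ⇒  q = 1/3.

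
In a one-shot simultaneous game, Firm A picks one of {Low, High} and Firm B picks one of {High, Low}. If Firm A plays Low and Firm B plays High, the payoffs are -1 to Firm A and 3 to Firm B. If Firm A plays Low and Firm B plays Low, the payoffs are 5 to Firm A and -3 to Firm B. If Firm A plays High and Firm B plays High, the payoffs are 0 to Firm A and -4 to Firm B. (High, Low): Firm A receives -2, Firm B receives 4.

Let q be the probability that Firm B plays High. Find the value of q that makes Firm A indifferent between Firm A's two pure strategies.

For Firm A to be willing to mix, Firm A must be indifferent between Low and High, which pins down Firm B's mix.
  Firm A's payoff to Low: q·(-1) + (1−q)·5 = -6q + 5
  Firm A's payoff to High: q·0 + (1−q)·(-2) = 2q - 2
  -6q + 5 = 2q - 2  ⇒  -8q = -7  ⇒  q = 7/8.

q = 7/8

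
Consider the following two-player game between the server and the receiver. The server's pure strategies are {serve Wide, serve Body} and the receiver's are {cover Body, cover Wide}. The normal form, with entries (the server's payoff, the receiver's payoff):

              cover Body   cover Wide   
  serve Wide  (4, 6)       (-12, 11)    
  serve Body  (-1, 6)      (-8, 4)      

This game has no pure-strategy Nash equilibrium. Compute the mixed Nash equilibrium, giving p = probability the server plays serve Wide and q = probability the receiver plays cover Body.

p = 2/7, q = 4/9

Set the receiver's expected payoff from cover Body equal to that from cover Wide:
  the receiver's payoff from cover Body: p·6 + (1−p)·6 = 6
  the receiver's payoff from cover Wide: p·11 + (1−p)·4 = 7p + 4
  6 = 7p + 4  ⇒  -7p = -2  ⇒  p = 2/7.
The receiver's mix must leave the server indifferent between serve Wide and serve Body.
  the server's expected payoff from serve Wide: q·4 + (1−q)·(-12) = 16q - 12
  the server's expected payoff from serve Body: q·(-1) + (1−q)·(-8) = 7q - 8
  16q - 12 = 7q - 8  ⇒  9q = 4  ⇒  q = 4/9.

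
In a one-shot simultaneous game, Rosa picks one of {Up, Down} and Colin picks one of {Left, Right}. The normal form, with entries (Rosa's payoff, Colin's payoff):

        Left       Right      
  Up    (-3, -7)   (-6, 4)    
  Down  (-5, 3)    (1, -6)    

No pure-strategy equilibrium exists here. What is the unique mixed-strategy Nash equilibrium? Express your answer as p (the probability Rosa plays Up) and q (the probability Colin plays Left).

In a mixed equilibrium Colin is indifferent between Left and Right; this condition fixes p.
  Colin's payoff from Left: p·(-7) + (1−p)·3 = -10p + 3
  Colin's payoff from Right: p·4 + (1−p)·(-6) = 10p - 6
  -10p + 3 = 10p - 6  ⇒  -20p = -9  ⇒  p = 9/20.
Rosa's indifference between Up and Down determines Colin's mixing probability q:
  Rosa's payoff from Up: q·(-3) + (1−q)·(-6) = 3q - 6
  Rosa's payoff from Down: q·(-5) + (1−q)·1 = -6q + 1
  3q - 6 = -6q + 1  ⇒  9q = 7  ⇒  q = 7/9.

p = 9/20, q = 7/9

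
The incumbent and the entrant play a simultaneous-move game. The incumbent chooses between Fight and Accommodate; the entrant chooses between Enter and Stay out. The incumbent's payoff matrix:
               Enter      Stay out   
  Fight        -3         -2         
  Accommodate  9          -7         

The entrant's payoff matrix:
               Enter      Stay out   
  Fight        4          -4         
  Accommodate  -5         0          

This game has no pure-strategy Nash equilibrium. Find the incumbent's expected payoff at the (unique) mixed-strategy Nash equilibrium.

-39/17

For the incumbent to be willing to mix, the incumbent must be indifferent between Fight and Accommodate, which pins down the entrant's mix.
  the incumbent's payoff to Fight: q·(-3) + (1−q)·(-2) = -q - 2
  the incumbent's payoff to Accommodate: q·9 + (1−q)·(-7) = 16q - 7
  -q - 2 = 16q - 7  ⇒  -17q = -5  ⇒  q = 5/17.
At equilibrium the incumbent is indifferent across rows, so the incumbent's payoff equals the payoff from Fight: (5/17)·(-3) + (12/17)·(-2) = -39/17.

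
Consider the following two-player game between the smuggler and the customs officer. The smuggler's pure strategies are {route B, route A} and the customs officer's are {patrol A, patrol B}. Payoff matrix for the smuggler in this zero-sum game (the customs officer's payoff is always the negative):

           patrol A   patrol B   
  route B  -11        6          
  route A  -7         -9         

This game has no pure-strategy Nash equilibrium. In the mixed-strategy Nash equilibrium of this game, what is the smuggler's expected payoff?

Set the smuggler's expected payoff from route B equal to that from route A:
  the smuggler's expected payoff from route B: q·(-11) + (1−q)·6 = -17q + 6
  the smuggler's expected payoff from route A: q·(-7) + (1−q)·(-9) = 2q - 9
  -17q + 6 = 2q - 9  ⇒  -19q = -15  ⇒  q = 15/19.
At equilibrium the smuggler is indifferent across rows, so the smuggler's payoff equals the payoff from route B: (15/19)·(-11) + (4/19)·6 = -141/19.

-141/19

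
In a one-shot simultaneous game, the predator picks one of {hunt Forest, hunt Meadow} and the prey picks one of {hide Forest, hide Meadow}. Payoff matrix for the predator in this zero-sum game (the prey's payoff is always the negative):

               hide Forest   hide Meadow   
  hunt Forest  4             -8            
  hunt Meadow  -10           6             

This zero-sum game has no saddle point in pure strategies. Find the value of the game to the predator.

Set the predator's expected payoff from hunt Forest equal to that from hunt Meadow:
  the predator's expected payoff from hunt Forest: q·4 + (1−q)·(-8) = 12q - 8
  the predator's expected payoff from hunt Meadow: q·(-10) + (1−q)·6 = -16q + 6
  12q - 8 = -16q + 6  ⇒  28q = 14  ⇒  q = 1/2.
The value is the predator's expected payoff against this mix (using hunt Forest): (1/2)·4 + (1/2)·(-8) = -2.

v = -2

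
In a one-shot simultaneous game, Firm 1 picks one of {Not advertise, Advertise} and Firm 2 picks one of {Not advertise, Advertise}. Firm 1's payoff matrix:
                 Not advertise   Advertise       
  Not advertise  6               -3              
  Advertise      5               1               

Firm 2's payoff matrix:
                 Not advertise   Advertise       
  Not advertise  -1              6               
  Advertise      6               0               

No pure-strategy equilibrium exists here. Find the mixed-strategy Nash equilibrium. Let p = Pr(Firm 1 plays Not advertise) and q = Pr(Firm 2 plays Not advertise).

p = 6/13, q = 4/5

In a mixed equilibrium Firm 2 is indifferent between Not advertise and Advertise; this condition fixes p.
  Firm 2's payoff from Not advertise: p·(-1) + (1−p)·6 = -7p + 6
  Firm 2's payoff from Advertise: p·6 + (1−p)·0 = 6p
  -7p + 6 = 6p  ⇒  -13p = -6  ⇒  p = 6/13.
In a mixed equilibrium Firm 1 is indifferent between Not advertise and Advertise; this condition fixes q.
  Firm 1's expected payoff from Not advertise: q·6 + (1−q)·(-3) = 9q - 3
  Firm 1's expected payoff from Advertise: q·5 + (1−q)·1 = 4q + 1
  9q - 3 = 4q + 1  ⇒  5q = 4  ⇒  q = 4/5.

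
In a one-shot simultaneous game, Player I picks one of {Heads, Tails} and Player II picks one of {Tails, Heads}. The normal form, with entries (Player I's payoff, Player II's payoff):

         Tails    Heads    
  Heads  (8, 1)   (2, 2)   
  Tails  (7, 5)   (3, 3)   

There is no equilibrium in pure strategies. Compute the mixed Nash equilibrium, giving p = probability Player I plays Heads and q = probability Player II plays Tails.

p = 2/3, q = 1/2

Player II's indifference between Tails and Heads determines Player I's mixing probability p:
  Player II's payoff to Tails: p·1 + (1−p)·5 = -4p + 5
  Player II's payoff to Heads: p·2 + (1−p)·3 = -p + 3
  -4p + 5 = -p + 3  ⇒  -3p = -2  ⇒  p = 2/3.
In a mixed equilibrium Player I is indifferent between Heads and Tails; this condition fixes q.
  Player I's expected payoff from Heads: q·8 + (1−q)·2 = 6q + 2
  Player I's expected payoff from Tails: q·7 + (1−q)·3 = 4q + 3
  6q + 2 = 4q + 3  ⇒  2q = 1  ⇒  q = 1/2.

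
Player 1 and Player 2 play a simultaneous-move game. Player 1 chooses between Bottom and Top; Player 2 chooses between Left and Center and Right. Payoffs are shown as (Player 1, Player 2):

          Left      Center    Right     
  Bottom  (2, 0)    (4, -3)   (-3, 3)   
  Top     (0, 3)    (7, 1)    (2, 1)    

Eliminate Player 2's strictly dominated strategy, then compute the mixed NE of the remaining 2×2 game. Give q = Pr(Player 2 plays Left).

q = 5/7

Player 2's strategy Center is strictly dominated by Left: 0 > -3 and 3 > 1. Eliminate Center.
In a mixed equilibrium Player 1 is indifferent between Bottom and Top; this condition fixes q.
  Player 1's payoff to Bottom: q·2 + (1−q)·(-3) = 5q - 3
  Player 1's payoff to Top: q·0 + (1−q)·2 = -2q + 2
  5q - 3 = -2q + 2  ⇒  7q = 5  ⇒  q = 5/7.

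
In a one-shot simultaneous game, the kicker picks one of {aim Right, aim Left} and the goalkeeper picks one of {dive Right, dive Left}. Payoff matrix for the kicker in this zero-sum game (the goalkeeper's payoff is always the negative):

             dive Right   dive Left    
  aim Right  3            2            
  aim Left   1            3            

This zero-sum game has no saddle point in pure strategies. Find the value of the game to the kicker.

v = 7/3

The kicker's indifference between aim Right and aim Left determines the goalkeeper's mixing probability q:
  the kicker's payoff to aim Right: q·3 + (1−q)·2 = q + 2
  the kicker's payoff to aim Left: q·1 + (1−q)·3 = -2q + 3
  q + 2 = -2q + 3  ⇒  3q = 1  ⇒  q = 1/3.
The value is the kicker's expected payoff against this mix (using aim Right): (1/3)·3 + (2/3)·2 = 7/3.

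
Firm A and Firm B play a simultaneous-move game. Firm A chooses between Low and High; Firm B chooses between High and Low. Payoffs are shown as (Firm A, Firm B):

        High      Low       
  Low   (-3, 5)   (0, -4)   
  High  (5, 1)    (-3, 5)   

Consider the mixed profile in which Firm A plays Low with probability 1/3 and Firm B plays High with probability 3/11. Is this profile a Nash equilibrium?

No

Given Firm A's mix p = 1/3, Firm B's payoff from High is 7/3 but from Low is 2. Firm B strictly prefers High, so Firm B would not mix.
So the proposed profile is not a Nash equilibrium.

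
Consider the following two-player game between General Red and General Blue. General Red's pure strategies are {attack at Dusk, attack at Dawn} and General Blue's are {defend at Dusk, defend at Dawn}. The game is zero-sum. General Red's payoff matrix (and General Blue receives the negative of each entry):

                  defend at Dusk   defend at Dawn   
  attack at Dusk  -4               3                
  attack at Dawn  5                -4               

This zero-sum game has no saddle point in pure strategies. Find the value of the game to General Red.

General Blue's mix must leave General Red indifferent between attack at Dusk and attack at Dawn.
  General Red's payoff from attack at Dusk: q·(-4) + (1−q)·3 = -7q + 3
  General Red's payoff from attack at Dawn: q·5 + (1−q)·(-4) = 9q - 4
  -7q + 3 = 9q - 4  ⇒  -16q = -7  ⇒  q = 7/16.
The value is General Red's expected payoff against this mix (using attack at Dusk): (7/16)·(-4) + (9/16)·3 = -1/16.

v = -1/16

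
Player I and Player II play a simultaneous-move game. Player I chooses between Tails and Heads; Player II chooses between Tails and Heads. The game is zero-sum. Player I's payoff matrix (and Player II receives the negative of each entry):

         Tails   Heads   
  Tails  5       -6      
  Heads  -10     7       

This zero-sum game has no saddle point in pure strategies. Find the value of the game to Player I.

Set Player I's expected payoff from Tails equal to that from Heads:
  Player I's payoff from Tails: q·5 + (1−q)·(-6) = 11q - 6
  Player I's payoff from Heads: q·(-10) + (1−q)·7 = -17q + 7
  11q - 6 = -17q + 7  ⇒  28q = 13  ⇒  q = 13/28.
The value is Player I's expected payoff against this mix (using Tails): (13/28)·5 + (15/28)·(-6) = -25/28.

v = -25/28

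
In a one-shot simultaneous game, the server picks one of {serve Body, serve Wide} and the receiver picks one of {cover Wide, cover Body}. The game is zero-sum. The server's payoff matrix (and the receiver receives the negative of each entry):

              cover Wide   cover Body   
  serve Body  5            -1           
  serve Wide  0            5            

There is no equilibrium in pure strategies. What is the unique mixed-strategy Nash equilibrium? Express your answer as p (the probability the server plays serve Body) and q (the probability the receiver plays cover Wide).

p = 5/11, q = 6/11

Set the receiver's expected payoff from cover Wide equal to that from cover Body:
  the receiver's payoff from cover Wide: p·(-5) + (1−p)·0 = -5p
  the receiver's payoff from cover Body: p·1 + (1−p)·(-5) = 6p - 5
  -5p = 6p - 5  ⇒  -11p = -5  ⇒  p = 5/11.
In a mixed equilibrium the server is indifferent between serve Body and serve Wide; this condition fixes q.
  the server's payoff to serve Body: q·5 + (1−q)·(-1) = 6q - 1
  the server's payoff to serve Wide: q·0 + (1−q)·5 = -5q + 5
  6q - 1 = -5q + 5  ⇒  11q = 6  ⇒  q = 6/11.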